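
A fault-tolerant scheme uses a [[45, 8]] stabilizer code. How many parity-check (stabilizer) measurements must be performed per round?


For an [[n,k]] stabilizer code:
Number of stabilizer generators = n - k
= 45 - 8
= 37

37


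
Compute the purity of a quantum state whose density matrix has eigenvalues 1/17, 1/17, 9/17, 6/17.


tr(rho^2) = sum of eigenvalues squared
= (1/17)^2 + (1/17)^2 + (9/17)^2 + (6/17)^2
= (1 + 1 + 81 + 36) / 289
= 119/289
= 0.4118

0.4118


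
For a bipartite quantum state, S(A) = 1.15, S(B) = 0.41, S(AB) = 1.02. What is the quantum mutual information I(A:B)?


I(A:B) = S(A) + S(B) - S(AB)
= 1.15 + 0.41 - 1.02
= 0.5400

0.5400


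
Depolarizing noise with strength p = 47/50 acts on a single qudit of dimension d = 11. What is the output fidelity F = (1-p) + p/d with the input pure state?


F = (1-p) + p/d
= (1 - 0.9400) + 0.9400/11
= 0.0600 + 0.0855
= 0.1455

0.1455


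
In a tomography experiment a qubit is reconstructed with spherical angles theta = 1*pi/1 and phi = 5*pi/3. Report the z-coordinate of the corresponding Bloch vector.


theta = 3.1416, phi = 5.2360
r_z = cos(theta) = -1.0000

-1.0000


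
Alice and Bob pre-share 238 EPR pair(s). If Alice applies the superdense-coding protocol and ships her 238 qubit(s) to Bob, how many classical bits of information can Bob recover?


Superdense coding allows 2 classical bits per shared entangled pair.
238 pair(s) -> 2 * 238 = 476 classical bits

476


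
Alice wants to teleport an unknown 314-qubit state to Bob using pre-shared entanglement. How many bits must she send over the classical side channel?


Quantum teleportation requires 2 classical bits per qubit teleported.
314 qubit(s) -> 2 * 314 = 628 classical bits

628


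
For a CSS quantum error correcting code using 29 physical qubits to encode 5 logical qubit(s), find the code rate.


Code rate R = k/n
= 5/29
= 0.1724

0.1724


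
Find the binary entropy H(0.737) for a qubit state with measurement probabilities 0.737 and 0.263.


S = -p*log2(p) - (1-p)*log2(1-p)
p = 0.7370, 1-p = 0.2630
= -0.7370 * log2(0.7370) - 0.2630 * log2(0.2630)
= -(-0.3245) - (-0.5068)
= 0.8312

0.8312


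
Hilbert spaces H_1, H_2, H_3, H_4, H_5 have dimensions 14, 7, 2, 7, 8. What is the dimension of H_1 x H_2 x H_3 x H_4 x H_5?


dim(H_1 x H_2 x H_3 x H_4 x H_5) = 14 * 7 * 2 * 7 * 8
= 98 * 2 * 7 * 8
= 196 * 7 * 8
= 1372 * 8
= 10976

10976


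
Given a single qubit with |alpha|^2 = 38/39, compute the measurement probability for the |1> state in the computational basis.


|alpha|^2 = 38/39 = 0.9744
|beta|^2 = 1 - 38/39 = 1/39 = 0.0256
P(|1>) = |beta|^2 = 0.0256

0.0256


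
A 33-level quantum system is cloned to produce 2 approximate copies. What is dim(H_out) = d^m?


Output space = H^(tensor 2) where dim(H) = 33
dim = 33^2
= 1089

1089


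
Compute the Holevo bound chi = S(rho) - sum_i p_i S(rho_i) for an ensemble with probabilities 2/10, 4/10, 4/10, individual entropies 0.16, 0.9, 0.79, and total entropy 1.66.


chi = S(rho) - sum_i p_i * S(rho_i)
Weighted entropy = 2/10 * 0.16 + 4/10 * 0.9 + 4/10 * 0.79
= 0.7080
chi = 1.66 - 0.7080
= 0.9520

0.9520


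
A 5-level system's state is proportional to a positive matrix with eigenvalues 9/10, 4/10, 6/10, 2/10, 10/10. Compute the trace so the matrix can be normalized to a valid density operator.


tr(M) = sum of eigenvalues
= 9/10 + 4/10 + 6/10 + 2/10 + 10/10
= 31/10
= 3.1000

3.1000


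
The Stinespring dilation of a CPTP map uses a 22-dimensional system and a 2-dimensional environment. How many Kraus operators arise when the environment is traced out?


Tracing out the environment in an orthonormal basis {|i>_E} gives Kraus operators K_i = <i|_E U |0>_E.
Number of Kraus operators = dim(H_env) = d_env
= 2

2


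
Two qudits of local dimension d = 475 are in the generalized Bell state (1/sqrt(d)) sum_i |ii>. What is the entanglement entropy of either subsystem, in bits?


For a maximally entangled state in d x d:
S = log2(d) = log2(475)
= 8.8918

8.8918


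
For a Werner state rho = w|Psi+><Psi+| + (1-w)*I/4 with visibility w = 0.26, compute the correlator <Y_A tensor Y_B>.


|Psi+> = (|01> + |10>)/sqrt(2)
For the pure Bell state, <Y_A Y_B> = +1 (Bell-state Pauli correlator).
The maximally-mixed part I/4 has tr(I/4 * P tensor P) = 0 for any traceless Pauli P.
So <Y_A Y_B>_rho = w * (+1) + (1 - w) * 0
= 0.26 * (+1)
= 0.2600

0.2600


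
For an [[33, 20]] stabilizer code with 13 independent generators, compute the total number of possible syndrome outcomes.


Each stabilizer generator gives a binary (+1 or -1) measurement outcome.
With 13 independent generators:
Total syndromes = 2^13
= 8192

8192


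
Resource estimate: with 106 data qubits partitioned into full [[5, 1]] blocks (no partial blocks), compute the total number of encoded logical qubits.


Each code block uses 5 physical qubits for 1 logical qubit(s).
Number of complete blocks = floor(106 / 5) = 21
Logical qubits = 21 * 1
= 21

21


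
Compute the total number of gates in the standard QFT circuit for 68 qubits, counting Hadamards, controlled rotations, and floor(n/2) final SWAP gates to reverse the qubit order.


Hadamard gates: 68
Controlled rotations: n*(n-1)/2 = 68*67/2 = 2278
SWAP gates: floor(n/2) = floor(68/2) = 34
Total = 68 + 2278 + 34
= 2380

2380


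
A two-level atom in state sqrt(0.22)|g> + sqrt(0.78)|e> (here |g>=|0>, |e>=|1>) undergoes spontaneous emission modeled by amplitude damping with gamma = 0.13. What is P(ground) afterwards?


For amplitude damping with parameter gamma on state sqrt(a)|0> + sqrt(b)|1>:
alpha^2 = 0.22, beta^2 = 0.78
P(|0>) = alpha^2 + gamma * beta^2
= 0.22 + 0.13 * 0.78
= 0.22 + 0.1014
= 0.3214

0.3214


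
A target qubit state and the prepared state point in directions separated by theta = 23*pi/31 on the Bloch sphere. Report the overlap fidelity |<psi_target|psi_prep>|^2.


For states separated by angle theta on Bloch sphere:
F = cos^2(theta/2)
theta = 23*pi/31 = 2.3309
theta/2 = 1.1654
cos(theta/2) = 0.3944
F = 0.1555

0.1555


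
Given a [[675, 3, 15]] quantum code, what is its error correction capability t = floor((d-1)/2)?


Code parameters: [[675, 3, 15]], distance d = 15.
Number of correctable errors = floor((d-1)/2)
= floor((15 - 1)/2)
= floor(14/2)
= 7

7


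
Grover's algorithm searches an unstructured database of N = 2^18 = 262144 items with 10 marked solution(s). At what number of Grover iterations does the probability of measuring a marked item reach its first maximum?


After j Grover iterations the success probability is P(j) = sin^2((2j+1)*theta), where sin(theta) = sqrt(k/N).
N = 2^18 = 262144, k = 10
sin(theta) = sqrt(k/N) = 0.006176323555
theta = arcsin(sqrt(k/N)) = 0.006176362824 rad
P(j) reaches its first maximum when (2j+1)*theta is as close as possible to pi/2, i.e. j = round(pi/(4*theta) - 1/2).
pi/(4*theta) - 1/2 = 126.6619
(For comparison, the common estimate pi/4 * sqrt(N/k) = 127.1627; the exact maximiser is used here.)
Optimal iterations = 127

127


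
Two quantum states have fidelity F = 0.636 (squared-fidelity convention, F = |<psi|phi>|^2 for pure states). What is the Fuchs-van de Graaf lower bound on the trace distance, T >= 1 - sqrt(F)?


Fuchs-van de Graaf (squared-fidelity convention): 1 - sqrt(F) <= T <= sqrt(1 - F).
Lower bound: T >= 1 - sqrt(F)
sqrt(F) = sqrt(0.636) = 0.7975
T >= 1 - 0.7975
T >= 0.2025

0.2025


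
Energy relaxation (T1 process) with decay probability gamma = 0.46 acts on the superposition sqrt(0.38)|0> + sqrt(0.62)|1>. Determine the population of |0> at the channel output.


For amplitude damping with parameter gamma on state sqrt(a)|0> + sqrt(b)|1>:
alpha^2 = 0.38, beta^2 = 0.62
P(|0>) = alpha^2 + gamma * beta^2
= 0.38 + 0.46 * 0.62
= 0.38 + 0.2852
= 0.6652

0.6652


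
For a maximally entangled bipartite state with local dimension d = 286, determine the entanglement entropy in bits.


For a maximally entangled state in d x d:
S = log2(d) = log2(286)
= 8.1599

8.1599


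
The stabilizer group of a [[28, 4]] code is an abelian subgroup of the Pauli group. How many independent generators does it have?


For an [[n,k]] stabilizer code:
Number of stabilizer generators = n - k
= 28 - 4
= 24

24


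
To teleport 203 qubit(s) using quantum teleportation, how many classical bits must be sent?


Quantum teleportation requires 2 classical bits per qubit teleported.
203 qubit(s) -> 2 * 203 = 406 classical bits

406


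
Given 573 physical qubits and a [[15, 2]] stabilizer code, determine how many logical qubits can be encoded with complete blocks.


Each code block uses 15 physical qubits for 2 logical qubit(s).
Number of complete blocks = floor(573 / 15) = 38
Logical qubits = 38 * 2
= 76

76


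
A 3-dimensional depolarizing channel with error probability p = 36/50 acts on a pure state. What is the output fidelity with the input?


F = (1-p) + p/d
= (1 - 0.7200) + 0.7200/3
= 0.2800 + 0.2400
= 0.5200

0.5200


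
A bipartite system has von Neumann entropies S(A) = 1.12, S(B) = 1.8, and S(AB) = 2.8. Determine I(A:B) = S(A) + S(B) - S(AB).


I(A:B) = S(A) + S(B) - S(AB)
= 1.12 + 1.8 - 2.8
= 0.1200

0.1200


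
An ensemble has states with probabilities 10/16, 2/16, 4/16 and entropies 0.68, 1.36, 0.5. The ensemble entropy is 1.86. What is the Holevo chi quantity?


chi = S(rho) - sum_i p_i * S(rho_i)
Weighted entropy = 10/16 * 0.68 + 2/16 * 1.36 + 4/16 * 0.5
= 0.7200
chi = 1.86 - 0.7200
= 1.1400

1.1400


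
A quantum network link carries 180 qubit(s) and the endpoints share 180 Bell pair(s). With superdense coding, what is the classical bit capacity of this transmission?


Superdense coding allows 2 classical bits per shared entangled pair.
180 pair(s) -> 2 * 180 = 360 classical bits

360


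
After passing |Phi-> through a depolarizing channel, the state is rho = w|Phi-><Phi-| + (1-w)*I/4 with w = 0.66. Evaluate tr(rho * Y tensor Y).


|Phi-> = (|00> - |11>)/sqrt(2)
For the pure Bell state, <Y_A Y_B> = +1 (Bell-state Pauli correlator).
The maximally-mixed part I/4 has tr(I/4 * P tensor P) = 0 for any traceless Pauli P.
So <Y_A Y_B>_rho = w * (+1) + (1 - w) * 0
= 0.66 * (+1)
= 0.6600

0.6600


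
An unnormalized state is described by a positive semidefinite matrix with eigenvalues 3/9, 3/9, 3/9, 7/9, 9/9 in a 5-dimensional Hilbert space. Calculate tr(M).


tr(M) = sum of eigenvalues
= 3/9 + 3/9 + 3/9 + 7/9 + 9/9
= 25/9
= 2.7778

2.7778


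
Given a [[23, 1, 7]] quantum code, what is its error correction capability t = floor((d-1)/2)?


Code parameters: [[23, 1, 7]], distance d = 7.
Number of correctable errors = floor((d-1)/2)
= floor((7 - 1)/2)
= floor(6/2)
= 3

3


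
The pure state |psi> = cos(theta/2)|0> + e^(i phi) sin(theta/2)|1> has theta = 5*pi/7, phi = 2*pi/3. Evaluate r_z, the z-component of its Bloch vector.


theta = 2.2440, phi = 2.0944
r_z = cos(theta) = -0.6235

-0.6235


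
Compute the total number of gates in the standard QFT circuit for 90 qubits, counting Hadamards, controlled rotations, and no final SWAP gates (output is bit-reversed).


Hadamard gates: 90
Controlled rotations: n*(n-1)/2 = 90*89/2 = 4005
SWAP gates: 0 (omitted)
Total = 90 + 4005
= 4095

4095


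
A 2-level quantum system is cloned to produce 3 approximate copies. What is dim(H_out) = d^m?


Output space = H^(tensor 3) where dim(H) = 2
dim = 2^3
= 4 (after 2 factors)
= 8 (after 3 factors)
= 8

8


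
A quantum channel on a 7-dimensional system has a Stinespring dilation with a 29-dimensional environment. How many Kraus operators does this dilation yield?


Tracing out the environment in an orthonormal basis {|i>_E} gives Kraus operators K_i = <i|_E U |0>_E.
Number of Kraus operators = dim(H_env) = d_env
= 29

29


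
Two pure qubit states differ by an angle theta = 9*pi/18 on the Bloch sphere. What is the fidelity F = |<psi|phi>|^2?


For states separated by angle theta on Bloch sphere:
F = cos^2(theta/2)
theta = 9*pi/18 = 1.5708
theta/2 = 0.7854
cos(theta/2) = 0.7071
F = 0.5000

0.5000


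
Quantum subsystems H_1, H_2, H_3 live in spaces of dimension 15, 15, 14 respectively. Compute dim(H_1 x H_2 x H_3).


dim(H_1 x H_2 x H_3) = 15 * 15 * 14
= 225 * 14
= 3150

3150


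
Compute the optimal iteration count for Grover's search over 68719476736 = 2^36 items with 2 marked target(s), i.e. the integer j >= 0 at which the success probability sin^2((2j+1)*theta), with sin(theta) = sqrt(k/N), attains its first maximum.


After j Grover iterations the success probability is P(j) = sin^2((2j+1)*theta), where sin(theta) = sqrt(k/N).
N = 2^36 = 68719476736, k = 2
sin(theta) = sqrt(k/N) = 5.394796609e-06
theta = arcsin(sqrt(k/N)) = 5.394796609e-06 rad
P(j) reaches its first maximum when (2j+1)*theta is as close as possible to pi/2, i.e. j = round(pi/(4*theta) - 1/2).
pi/(4*theta) - 1/2 = 145583.8881
(For comparison, the common estimate pi/4 * sqrt(N/k) = 145584.3881; the exact maximiser is used here.)
Optimal iterations = 145584

145584


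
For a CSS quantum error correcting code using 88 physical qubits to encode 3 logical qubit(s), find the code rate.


Code rate R = k/n
= 3/88
= 0.0341

0.0341


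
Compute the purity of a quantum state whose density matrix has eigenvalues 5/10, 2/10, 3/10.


tr(rho^2) = sum of eigenvalues squared
= (5/10)^2 + (2/10)^2 + (3/10)^2
= (25 + 4 + 9) / 100
= 38/100
= 0.3800

0.3800


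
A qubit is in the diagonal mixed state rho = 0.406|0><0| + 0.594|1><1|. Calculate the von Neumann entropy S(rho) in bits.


S = -p*log2(p) - (1-p)*log2(1-p)
p = 0.4060, 1-p = 0.5940
= -0.4060 * log2(0.4060) - 0.5940 * log2(0.5940)
= -(-0.5280) - (-0.4464)
= 0.9744

0.9744


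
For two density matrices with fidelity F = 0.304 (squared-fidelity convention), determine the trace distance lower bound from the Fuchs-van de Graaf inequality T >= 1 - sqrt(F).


Fuchs-van de Graaf (squared-fidelity convention): 1 - sqrt(F) <= T <= sqrt(1 - F).
Lower bound: T >= 1 - sqrt(F)
sqrt(F) = sqrt(0.304) = 0.5514
T >= 1 - 0.5514
T >= 0.4486

0.4486


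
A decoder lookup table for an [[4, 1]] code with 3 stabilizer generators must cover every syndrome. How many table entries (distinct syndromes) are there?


Each stabilizer generator gives a binary (+1 or -1) measurement outcome.
With 3 independent generators:
Total syndromes = 2^3
= 8

8


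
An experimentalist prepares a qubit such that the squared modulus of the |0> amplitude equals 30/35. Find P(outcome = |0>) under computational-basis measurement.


|alpha|^2 = 30/35 = 0.8571
|beta|^2 = 1 - 30/35 = 5/35 = 0.1429
P(|0>) = |alpha|^2 = 0.8571

0.8571


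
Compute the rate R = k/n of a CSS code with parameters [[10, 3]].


Code rate R = k/n
= 3/10
= 0.3000

0.3000


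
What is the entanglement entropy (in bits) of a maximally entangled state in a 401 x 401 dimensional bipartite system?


For a maximally entangled state in d x d:
S = log2(d) = log2(401)
= 8.6475

8.6475


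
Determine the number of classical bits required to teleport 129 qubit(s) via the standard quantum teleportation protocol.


Quantum teleportation requires 2 classical bits per qubit teleported.
129 qubit(s) -> 2 * 129 = 258 classical bits

258


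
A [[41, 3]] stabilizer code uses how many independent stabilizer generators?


For an [[n,k]] stabilizer code:
Number of stabilizer generators = n - k
= 41 - 3
= 38

38


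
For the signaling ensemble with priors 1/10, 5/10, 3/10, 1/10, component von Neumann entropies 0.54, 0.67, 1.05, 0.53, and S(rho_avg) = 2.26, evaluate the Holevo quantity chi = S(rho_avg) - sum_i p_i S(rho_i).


chi = S(rho) - sum_i p_i * S(rho_i)
Weighted entropy = 1/10 * 0.54 + 5/10 * 0.67 + 3/10 * 1.05 + 1/10 * 0.53
= 0.7570
chi = 2.26 - 0.7570
= 1.5030

1.5030


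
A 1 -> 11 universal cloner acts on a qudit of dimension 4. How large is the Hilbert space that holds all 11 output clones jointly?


Output space = H^(tensor 11) where dim(H) = 4
dim = 4^11
= 16 (after 2 factors)
= 64 (after 3 factors)
= 256 (after 4 factors)
= 1024 (after 5 factors)
= 4096 (after 6 factors)
= 16384 (after 7 factors)
= 65536 (after 8 factors)
= 262144 (after 9 factors)
= 1048576 (after 10 factors)
= 4194304 (after 11 factors)
= 4194304

4194304


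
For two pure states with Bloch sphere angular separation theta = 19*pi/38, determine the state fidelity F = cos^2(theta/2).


For states separated by angle theta on Bloch sphere:
F = cos^2(theta/2)
theta = 19*pi/38 = 1.5708
theta/2 = 0.7854
cos(theta/2) = 0.7071
F = 0.5000

0.5000


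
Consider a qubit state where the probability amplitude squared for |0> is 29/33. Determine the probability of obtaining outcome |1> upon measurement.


|alpha|^2 = 29/33 = 0.8788
|beta|^2 = 1 - 29/33 = 4/33 = 0.1212
P(|1>) = |beta|^2 = 0.1212

0.1212


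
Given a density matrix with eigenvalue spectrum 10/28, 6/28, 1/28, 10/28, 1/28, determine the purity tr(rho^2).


tr(rho^2) = sum of eigenvalues squared
= (10/28)^2 + (6/28)^2 + (1/28)^2 + (10/28)^2 + (1/28)^2
= (100 + 36 + 1 + 100 + 1) / 784
= 238/784
= 0.3036

0.3036


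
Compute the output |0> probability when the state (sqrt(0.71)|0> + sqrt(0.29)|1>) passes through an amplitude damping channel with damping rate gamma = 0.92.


For amplitude damping with parameter gamma on state sqrt(a)|0> + sqrt(b)|1>:
alpha^2 = 0.71, beta^2 = 0.29
P(|0>) = alpha^2 + gamma * beta^2
= 0.71 + 0.92 * 0.29
= 0.71 + 0.2668
= 0.9768

0.9768


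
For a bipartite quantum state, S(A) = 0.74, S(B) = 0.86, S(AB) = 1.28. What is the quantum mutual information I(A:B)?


I(A:B) = S(A) + S(B) - S(AB)
= 0.74 + 0.86 - 1.28
= 0.3200

0.3200


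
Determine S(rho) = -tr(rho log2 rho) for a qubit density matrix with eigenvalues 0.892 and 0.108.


S = -p*log2(p) - (1-p)*log2(1-p)
p = 0.8920, 1-p = 0.1080
= -0.8920 * log2(0.8920) - 0.1080 * log2(0.1080)
= -(-0.1471) - (-0.3468)
= 0.4939

0.4939


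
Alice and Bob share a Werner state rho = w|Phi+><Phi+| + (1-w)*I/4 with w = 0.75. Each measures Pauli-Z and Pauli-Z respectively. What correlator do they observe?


|Phi+> = (|00> + |11>)/sqrt(2)
For the pure Bell state, <Z_A Z_B> = +1 (Bell-state Pauli correlator).
The maximally-mixed part I/4 has tr(I/4 * P tensor P) = 0 for any traceless Pauli P.
So <Z_A Z_B>_rho = w * (+1) + (1 - w) * 0
= 0.75 * (+1)
= 0.7500

0.7500


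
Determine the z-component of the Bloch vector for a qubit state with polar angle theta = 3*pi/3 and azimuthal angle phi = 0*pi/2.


theta = 3.1416, phi = 0.0000
r_z = cos(theta) = -1.0000

-1.0000


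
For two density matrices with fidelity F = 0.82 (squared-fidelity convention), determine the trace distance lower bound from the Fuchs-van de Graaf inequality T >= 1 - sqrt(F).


Fuchs-van de Graaf (squared-fidelity convention): 1 - sqrt(F) <= T <= sqrt(1 - F).
Lower bound: T >= 1 - sqrt(F)
sqrt(F) = sqrt(0.82) = 0.9055
T >= 1 - 0.9055
T >= 0.0945

0.0945


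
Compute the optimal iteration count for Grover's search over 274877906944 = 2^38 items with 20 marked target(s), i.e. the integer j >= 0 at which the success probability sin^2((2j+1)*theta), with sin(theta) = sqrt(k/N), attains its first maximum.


After j Grover iterations the success probability is P(j) = sin^2((2j+1)*theta), where sin(theta) = sqrt(k/N).
N = 2^38 = 274877906944, k = 20
sin(theta) = sqrt(k/N) = 8.5299224e-06
theta = arcsin(sqrt(k/N)) = 8.5299224e-06 rad
P(j) reaches its first maximum when (2j+1)*theta is as close as possible to pi/2, i.e. j = round(pi/(4*theta) - 1/2).
pi/(4*theta) - 1/2 = 92075.1516
(For comparison, the common estimate pi/4 * sqrt(N/k) = 92075.6516; the exact maximiser is used here.)
Optimal iterations = 92075

92075


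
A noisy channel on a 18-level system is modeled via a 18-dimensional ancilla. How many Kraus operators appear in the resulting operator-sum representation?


Tracing out the environment in an orthonormal basis {|i>_E} gives Kraus operators K_i = <i|_E U |0>_E.
Number of Kraus operators = dim(H_env) = d_env
= 18

18


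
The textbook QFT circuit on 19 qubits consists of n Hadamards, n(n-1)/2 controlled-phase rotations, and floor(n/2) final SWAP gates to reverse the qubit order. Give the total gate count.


Hadamard gates: 19
Controlled rotations: n*(n-1)/2 = 19*18/2 = 171
SWAP gates: floor(n/2) = floor(19/2) = 9
Total = 19 + 171 + 9
= 199

199


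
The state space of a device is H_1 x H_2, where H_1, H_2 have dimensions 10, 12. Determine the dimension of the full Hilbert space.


dim(H_1 x H_2) = 10 * 12
= 120

120


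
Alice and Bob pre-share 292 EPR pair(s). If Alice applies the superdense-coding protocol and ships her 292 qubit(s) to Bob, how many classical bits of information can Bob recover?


Superdense coding allows 2 classical bits per shared entangled pair.
292 pair(s) -> 2 * 292 = 584 classical bits

584


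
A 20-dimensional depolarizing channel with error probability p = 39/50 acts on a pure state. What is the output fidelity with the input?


F = (1-p) + p/d
= (1 - 0.7800) + 0.7800/20
= 0.2200 + 0.0390
= 0.2590

0.2590


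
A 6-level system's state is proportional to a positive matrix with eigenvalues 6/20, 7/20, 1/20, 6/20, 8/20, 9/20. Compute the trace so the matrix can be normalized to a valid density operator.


tr(M) = sum of eigenvalues
= 6/20 + 7/20 + 1/20 + 6/20 + 8/20 + 9/20
= 37/20
= 1.8500

1.8500


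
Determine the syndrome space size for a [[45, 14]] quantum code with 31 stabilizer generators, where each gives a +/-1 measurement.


Each stabilizer generator gives a binary (+1 or -1) measurement outcome.
With 31 independent generators:
Total syndromes = 2^31
= 2147483648

2147483648


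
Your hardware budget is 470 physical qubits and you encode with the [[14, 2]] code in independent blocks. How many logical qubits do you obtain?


Each code block uses 14 physical qubits for 2 logical qubit(s).
Number of complete blocks = floor(470 / 14) = 33
Logical qubits = 33 * 2
= 66

66


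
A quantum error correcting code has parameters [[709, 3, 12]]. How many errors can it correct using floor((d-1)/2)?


Code parameters: [[709, 3, 12]], distance d = 12.
Number of correctable errors = floor((d-1)/2)
= floor((12 - 1)/2)
= floor(11/2)
= 5

5


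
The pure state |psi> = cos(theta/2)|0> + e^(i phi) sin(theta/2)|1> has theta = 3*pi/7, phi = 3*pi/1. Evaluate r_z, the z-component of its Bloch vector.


theta = 1.3464, phi = 9.4248
r_z = cos(theta) = 0.2225

0.2225


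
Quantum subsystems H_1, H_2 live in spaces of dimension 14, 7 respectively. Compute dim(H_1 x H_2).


dim(H_1 x H_2) = 14 * 7
= 98

98


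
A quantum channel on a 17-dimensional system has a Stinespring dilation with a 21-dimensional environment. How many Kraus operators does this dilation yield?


Tracing out the environment in an orthonormal basis {|i>_E} gives Kraus operators K_i = <i|_E U |0>_E.
Number of Kraus operators = dim(H_env) = d_env
= 21

21


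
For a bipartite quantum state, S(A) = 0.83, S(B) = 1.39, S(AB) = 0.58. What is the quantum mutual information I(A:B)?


I(A:B) = S(A) + S(B) - S(AB)
= 0.83 + 1.39 - 0.58
= 1.6400

1.6400


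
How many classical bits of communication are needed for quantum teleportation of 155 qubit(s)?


Quantum teleportation requires 2 classical bits per qubit teleported.
155 qubit(s) -> 2 * 155 = 310 classical bits

310


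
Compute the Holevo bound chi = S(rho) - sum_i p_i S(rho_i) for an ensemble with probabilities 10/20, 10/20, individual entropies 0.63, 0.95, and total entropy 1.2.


chi = S(rho) - sum_i p_i * S(rho_i)
Weighted entropy = 10/20 * 0.63 + 10/20 * 0.95
= 0.7900
chi = 1.2 - 0.7900
= 0.4100

0.4100


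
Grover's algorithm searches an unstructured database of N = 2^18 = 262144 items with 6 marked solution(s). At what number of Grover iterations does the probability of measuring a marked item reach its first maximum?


After j Grover iterations the success probability is P(j) = sin^2((2j+1)*theta), where sin(theta) = sqrt(k/N).
N = 2^18 = 262144, k = 6
sin(theta) = sqrt(k/N) = 0.004784159654
theta = arcsin(sqrt(k/N)) = 0.004784177904 rad
P(j) reaches its first maximum when (2j+1)*theta is as close as possible to pi/2, i.e. j = round(pi/(4*theta) - 1/2).
pi/(4*theta) - 1/2 = 163.6658
(For comparison, the common estimate pi/4 * sqrt(N/k) = 164.1664; the exact maximiser is used here.)
Optimal iterations = 164

164


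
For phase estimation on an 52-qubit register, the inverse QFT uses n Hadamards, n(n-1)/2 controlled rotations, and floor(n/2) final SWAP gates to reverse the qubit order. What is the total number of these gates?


Hadamard gates: 52
Controlled rotations: n*(n-1)/2 = 52*51/2 = 1326
SWAP gates: floor(n/2) = floor(52/2) = 26
Total = 52 + 1326 + 26
= 1404

1404


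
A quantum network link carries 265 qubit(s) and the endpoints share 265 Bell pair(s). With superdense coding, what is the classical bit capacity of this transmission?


Superdense coding allows 2 classical bits per shared entangled pair.
265 pair(s) -> 2 * 265 = 530 classical bits

530


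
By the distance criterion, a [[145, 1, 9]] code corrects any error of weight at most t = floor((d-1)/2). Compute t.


Code parameters: [[145, 1, 9]], distance d = 9.
Number of correctable errors = floor((d-1)/2)
= floor((9 - 1)/2)
= floor(8/2)
= 4

4


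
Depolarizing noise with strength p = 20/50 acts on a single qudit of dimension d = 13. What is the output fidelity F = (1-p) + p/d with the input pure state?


F = (1-p) + p/d
= (1 - 0.4000) + 0.4000/13
= 0.6000 + 0.0308
= 0.6308

0.6308


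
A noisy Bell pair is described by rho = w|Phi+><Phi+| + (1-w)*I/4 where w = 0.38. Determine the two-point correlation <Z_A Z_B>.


|Phi+> = (|00> + |11>)/sqrt(2)
For the pure Bell state, <Z_A Z_B> = +1 (Bell-state Pauli correlator).
The maximally-mixed part I/4 has tr(I/4 * P tensor P) = 0 for any traceless Pauli P.
So <Z_A Z_B>_rho = w * (+1) + (1 - w) * 0
= 0.38 * (+1)
= 0.3800

0.3800


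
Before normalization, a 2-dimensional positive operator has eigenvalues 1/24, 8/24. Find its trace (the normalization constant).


tr(M) = sum of eigenvalues
= 1/24 + 8/24
= 9/24
= 0.3750

0.3750


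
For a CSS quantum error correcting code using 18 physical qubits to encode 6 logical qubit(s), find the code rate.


Code rate R = k/n
= 6/18
= 0.3333

0.3333


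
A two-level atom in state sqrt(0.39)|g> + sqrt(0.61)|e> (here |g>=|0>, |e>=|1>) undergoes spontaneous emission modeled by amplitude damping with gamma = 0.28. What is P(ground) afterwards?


For amplitude damping with parameter gamma on state sqrt(a)|0> + sqrt(b)|1>:
alpha^2 = 0.39, beta^2 = 0.61
P(|0>) = alpha^2 + gamma * beta^2
= 0.39 + 0.28 * 0.61
= 0.39 + 0.1708
= 0.5608

0.5608


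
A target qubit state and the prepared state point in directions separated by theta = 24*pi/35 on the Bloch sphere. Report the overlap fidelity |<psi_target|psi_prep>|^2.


For states separated by angle theta on Bloch sphere:
F = cos^2(theta/2)
theta = 24*pi/35 = 2.1542
theta/2 = 1.0771
cos(theta/2) = 0.4739
F = 0.2246

0.2246


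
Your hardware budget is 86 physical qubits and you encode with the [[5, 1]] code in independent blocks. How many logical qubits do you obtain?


Each code block uses 5 physical qubits for 1 logical qubit(s).
Number of complete blocks = floor(86 / 5) = 17
Logical qubits = 17 * 1
= 17

17


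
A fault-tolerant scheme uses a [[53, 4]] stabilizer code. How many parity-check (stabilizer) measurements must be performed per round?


For an [[n,k]] stabilizer code:
Number of stabilizer generators = n - k
= 53 - 4
= 49

49


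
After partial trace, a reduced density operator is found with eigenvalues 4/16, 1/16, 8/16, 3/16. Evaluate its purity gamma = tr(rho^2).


tr(rho^2) = sum of eigenvalues squared
= (4/16)^2 + (1/16)^2 + (8/16)^2 + (3/16)^2
= (16 + 1 + 64 + 9) / 256
= 90/256
= 0.3516

0.3516


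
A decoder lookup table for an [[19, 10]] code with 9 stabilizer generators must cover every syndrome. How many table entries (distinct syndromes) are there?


Each stabilizer generator gives a binary (+1 or -1) measurement outcome.
With 9 independent generators:
Total syndromes = 2^9
= 512

512


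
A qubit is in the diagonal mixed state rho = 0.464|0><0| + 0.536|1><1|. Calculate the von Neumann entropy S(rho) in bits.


S = -p*log2(p) - (1-p)*log2(1-p)
p = 0.4640, 1-p = 0.5360
= -0.4640 * log2(0.4640) - 0.5360 * log2(0.5360)
= -(-0.5140) - (-0.4822)
= 0.9963

0.9963


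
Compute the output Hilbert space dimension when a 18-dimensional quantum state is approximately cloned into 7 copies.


Output space = H^(tensor 7) where dim(H) = 18
dim = 18^7
= 324 (after 2 factors)
= 5832 (after 3 factors)
= 104976 (after 4 factors)
= 1889568 (after 5 factors)
= 34012224 (after 6 factors)
= 612220032 (after 7 factors)
= 612220032

612220032


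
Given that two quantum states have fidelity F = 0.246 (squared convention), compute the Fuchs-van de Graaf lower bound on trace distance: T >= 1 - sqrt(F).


Fuchs-van de Graaf (squared-fidelity convention): 1 - sqrt(F) <= T <= sqrt(1 - F).
Lower bound: T >= 1 - sqrt(F)
sqrt(F) = sqrt(0.246) = 0.4960
T >= 1 - 0.4960
T >= 0.5040

0.5040


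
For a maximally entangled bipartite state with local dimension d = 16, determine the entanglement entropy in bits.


For a maximally entangled state in d x d:
S = log2(d) = log2(16)
= 4.0000

4.0000


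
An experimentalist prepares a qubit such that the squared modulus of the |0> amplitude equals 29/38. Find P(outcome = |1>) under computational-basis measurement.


|alpha|^2 = 29/38 = 0.7632
|beta|^2 = 1 - 29/38 = 9/38 = 0.2368
P(|1>) = |beta|^2 = 0.2368

0.2368


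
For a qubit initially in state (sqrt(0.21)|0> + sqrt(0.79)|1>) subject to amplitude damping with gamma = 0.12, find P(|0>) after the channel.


For amplitude damping with parameter gamma on state sqrt(a)|0> + sqrt(b)|1>:
alpha^2 = 0.21, beta^2 = 0.79
P(|0>) = alpha^2 + gamma * beta^2
= 0.21 + 0.12 * 0.79
= 0.21 + 0.0948
= 0.3048

0.3048


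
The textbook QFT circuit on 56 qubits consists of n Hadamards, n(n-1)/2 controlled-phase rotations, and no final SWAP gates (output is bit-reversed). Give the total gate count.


Hadamard gates: 56
Controlled rotations: n*(n-1)/2 = 56*55/2 = 1540
SWAP gates: 0 (omitted)
Total = 56 + 1540
= 1596

1596


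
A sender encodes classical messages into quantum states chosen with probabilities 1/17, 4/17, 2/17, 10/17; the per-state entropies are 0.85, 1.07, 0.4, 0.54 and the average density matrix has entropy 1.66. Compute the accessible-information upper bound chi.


chi = S(rho) - sum_i p_i * S(rho_i)
Weighted entropy = 1/17 * 0.85 + 4/17 * 1.07 + 2/17 * 0.4 + 10/17 * 0.54
= 0.6665
chi = 1.66 - 0.6665
= 0.9935

0.9935


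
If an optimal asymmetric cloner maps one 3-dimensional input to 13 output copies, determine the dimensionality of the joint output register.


Output space = H^(tensor 13) where dim(H) = 3
dim = 3^13
= 9 (after 2 factors)
= 27 (after 3 factors)
= 81 (after 4 factors)
= 243 (after 5 factors)
= 729 (after 6 factors)
= 2187 (after 7 factors)
= 6561 (after 8 factors)
= 19683 (after 9 factors)
= 59049 (after 10 factors)
= 177147 (after 11 factors)
= 531441 (after 12 factors)
= 1594323 (after 13 factors)
= 1594323

1594323


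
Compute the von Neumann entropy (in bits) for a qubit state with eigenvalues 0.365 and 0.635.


S = -p*log2(p) - (1-p)*log2(1-p)
p = 0.3650, 1-p = 0.6350
= -0.3650 * log2(0.3650) - 0.6350 * log2(0.6350)
= -(-0.5307) - (-0.4160)
= 0.9468

0.9468


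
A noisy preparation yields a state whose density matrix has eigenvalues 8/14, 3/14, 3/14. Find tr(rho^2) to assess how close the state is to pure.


tr(rho^2) = sum of eigenvalues squared
= (8/14)^2 + (3/14)^2 + (3/14)^2
= (64 + 9 + 9) / 196
= 82/196
= 0.4184

0.4184


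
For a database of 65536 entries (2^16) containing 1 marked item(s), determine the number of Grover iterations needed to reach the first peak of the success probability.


After j Grover iterations the success probability is P(j) = sin^2((2j+1)*theta), where sin(theta) = sqrt(k/N).
N = 2^16 = 65536, k = 1
sin(theta) = sqrt(k/N) = 0.00390625
theta = arcsin(sqrt(k/N)) = 0.003906259934 rad
P(j) reaches its first maximum when (2j+1)*theta is as close as possible to pi/2, i.e. j = round(pi/(4*theta) - 1/2).
pi/(4*theta) - 1/2 = 200.5614
(For comparison, the common estimate pi/4 * sqrt(N/k) = 201.0619; the exact maximiser is used here.)
Optimal iterations = 201

201


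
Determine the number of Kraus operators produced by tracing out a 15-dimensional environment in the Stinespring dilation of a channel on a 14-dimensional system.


Tracing out the environment in an orthonormal basis {|i>_E} gives Kraus operators K_i = <i|_E U |0>_E.
Number of Kraus operators = dim(H_env) = d_env
= 15

15


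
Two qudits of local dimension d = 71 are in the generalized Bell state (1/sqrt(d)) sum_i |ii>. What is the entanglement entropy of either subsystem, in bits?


For a maximally entangled state in d x d:
S = log2(d) = log2(71)
= 6.1497

6.1497


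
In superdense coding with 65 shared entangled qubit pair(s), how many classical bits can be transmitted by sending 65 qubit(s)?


Superdense coding allows 2 classical bits per shared entangled pair.
65 pair(s) -> 2 * 65 = 130 classical bits

130


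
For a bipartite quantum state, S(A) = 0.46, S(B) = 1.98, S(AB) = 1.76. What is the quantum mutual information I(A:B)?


I(A:B) = S(A) + S(B) - S(AB)
= 0.46 + 1.98 - 1.76
= 0.6800

0.6800


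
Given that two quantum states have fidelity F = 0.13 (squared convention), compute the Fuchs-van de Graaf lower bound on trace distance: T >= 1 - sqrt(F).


Fuchs-van de Graaf (squared-fidelity convention): 1 - sqrt(F) <= T <= sqrt(1 - F).
Lower bound: T >= 1 - sqrt(F)
sqrt(F) = sqrt(0.13) = 0.3606
T >= 1 - 0.3606
T >= 0.6394

0.6394


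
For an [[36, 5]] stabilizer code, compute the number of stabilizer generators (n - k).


For an [[n,k]] stabilizer code:
Number of stabilizer generators = n - k
= 36 - 5
= 31

31


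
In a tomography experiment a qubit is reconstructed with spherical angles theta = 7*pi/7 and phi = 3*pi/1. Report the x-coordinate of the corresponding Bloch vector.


theta = 3.1416, phi = 9.4248
r_x = sin(theta)*cos(phi) = 0.0000 * -1.0000
r_x = 0.0000

0.0000


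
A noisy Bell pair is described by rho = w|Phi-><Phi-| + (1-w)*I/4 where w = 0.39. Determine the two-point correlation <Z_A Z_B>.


|Phi-> = (|00> - |11>)/sqrt(2)
For the pure Bell state, <Z_A Z_B> = +1 (Bell-state Pauli correlator).
The maximally-mixed part I/4 has tr(I/4 * P tensor P) = 0 for any traceless Pauli P.
So <Z_A Z_B>_rho = w * (+1) + (1 - w) * 0
= 0.39 * (+1)
= 0.3900

0.3900


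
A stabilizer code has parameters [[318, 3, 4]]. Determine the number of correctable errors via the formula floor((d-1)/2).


Code parameters: [[318, 3, 4]], distance d = 4.
Number of correctable errors = floor((d-1)/2)
= floor((4 - 1)/2)
= floor(3/2)
= 1

1


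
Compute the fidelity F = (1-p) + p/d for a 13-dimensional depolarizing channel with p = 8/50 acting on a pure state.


F = (1-p) + p/d
= (1 - 0.1600) + 0.1600/13
= 0.8400 + 0.0123
= 0.8523

0.8523


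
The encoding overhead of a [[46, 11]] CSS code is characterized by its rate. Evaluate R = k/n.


Code rate R = k/n
= 11/46
= 0.2391

0.2391


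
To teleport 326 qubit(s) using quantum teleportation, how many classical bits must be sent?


Quantum teleportation requires 2 classical bits per qubit teleported.
326 qubit(s) -> 2 * 326 = 652 classical bits

652


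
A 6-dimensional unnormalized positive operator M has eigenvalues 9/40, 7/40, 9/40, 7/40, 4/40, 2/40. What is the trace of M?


tr(M) = sum of eigenvalues
= 9/40 + 7/40 + 9/40 + 7/40 + 4/40 + 2/40
= 38/40
= 0.9500

0.9500


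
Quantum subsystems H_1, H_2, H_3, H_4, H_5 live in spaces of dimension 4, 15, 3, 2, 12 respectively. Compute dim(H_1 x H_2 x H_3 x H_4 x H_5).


dim(H_1 x H_2 x H_3 x H_4 x H_5) = 4 * 15 * 3 * 2 * 12
= 60 * 3 * 2 * 12
= 180 * 2 * 12
= 360 * 12
= 4320

4320


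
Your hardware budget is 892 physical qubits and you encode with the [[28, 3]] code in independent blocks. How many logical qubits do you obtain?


Each code block uses 28 physical qubits for 3 logical qubit(s).
Number of complete blocks = floor(892 / 28) = 31
Logical qubits = 31 * 3
= 93

93


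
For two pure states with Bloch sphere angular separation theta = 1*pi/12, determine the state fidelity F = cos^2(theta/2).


For states separated by angle theta on Bloch sphere:
F = cos^2(theta/2)
theta = 1*pi/12 = 0.2618
theta/2 = 0.1309
cos(theta/2) = 0.9914
F = 0.9830

0.9830


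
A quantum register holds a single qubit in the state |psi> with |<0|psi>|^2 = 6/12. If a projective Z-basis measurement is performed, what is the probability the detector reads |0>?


|alpha|^2 = 6/12 = 0.5000
|beta|^2 = 1 - 6/12 = 6/12 = 0.5000
P(|0>) = |alpha|^2 = 0.5000

0.5000


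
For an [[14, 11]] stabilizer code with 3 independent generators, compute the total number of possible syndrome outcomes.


Each stabilizer generator gives a binary (+1 or -1) measurement outcome.
With 3 independent generators:
Total syndromes = 2^3
= 8

8


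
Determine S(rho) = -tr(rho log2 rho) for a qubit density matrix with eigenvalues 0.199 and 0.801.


S = -p*log2(p) - (1-p)*log2(1-p)
p = 0.1990, 1-p = 0.8010
= -0.1990 * log2(0.1990) - 0.8010 * log2(0.8010)
= -(-0.4635) - (-0.2564)
= 0.7199

0.7199


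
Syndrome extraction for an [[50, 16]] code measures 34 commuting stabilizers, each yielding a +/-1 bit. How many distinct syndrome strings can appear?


Each stabilizer generator gives a binary (+1 or -1) measurement outcome.
With 34 independent generators:
Total syndromes = 2^34
= 17179869184

17179869184


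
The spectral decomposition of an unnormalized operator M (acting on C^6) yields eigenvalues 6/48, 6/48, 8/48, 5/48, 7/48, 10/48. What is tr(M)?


tr(M) = sum of eigenvalues
= 6/48 + 6/48 + 8/48 + 5/48 + 7/48 + 10/48
= 42/48
= 0.8750

0.8750


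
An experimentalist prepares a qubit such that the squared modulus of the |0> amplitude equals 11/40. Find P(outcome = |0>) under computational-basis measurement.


|alpha|^2 = 11/40 = 0.2750
|beta|^2 = 1 - 11/40 = 29/40 = 0.7250
P(|0>) = |alpha|^2 = 0.2750

0.2750


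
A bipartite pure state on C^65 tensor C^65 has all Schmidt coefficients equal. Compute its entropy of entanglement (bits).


For a maximally entangled state in d x d:
S = log2(d) = log2(65)
= 6.0224

6.0224


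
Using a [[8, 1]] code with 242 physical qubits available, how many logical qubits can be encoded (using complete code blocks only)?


Each code block uses 8 physical qubits for 1 logical qubit(s).
Number of complete blocks = floor(242 / 8) = 30
Logical qubits = 30 * 1
= 30

30


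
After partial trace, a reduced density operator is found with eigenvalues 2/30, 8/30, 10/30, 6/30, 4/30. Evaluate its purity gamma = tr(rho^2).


tr(rho^2) = sum of eigenvalues squared
= (2/30)^2 + (8/30)^2 + (10/30)^2 + (6/30)^2 + (4/30)^2
= (4 + 64 + 100 + 36 + 16) / 900
= 220/900
= 0.2444

0.2444


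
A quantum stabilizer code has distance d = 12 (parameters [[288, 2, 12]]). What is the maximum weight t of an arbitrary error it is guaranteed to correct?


Code parameters: [[288, 2, 12]], distance d = 12.
Number of correctable errors = floor((d-1)/2)
= floor((12 - 1)/2)
= floor(11/2)
= 5

5


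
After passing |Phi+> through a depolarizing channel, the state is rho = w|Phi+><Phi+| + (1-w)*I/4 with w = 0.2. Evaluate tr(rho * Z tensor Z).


|Phi+> = (|00> + |11>)/sqrt(2)
For the pure Bell state, <Z_A Z_B> = +1 (Bell-state Pauli correlator).
The maximally-mixed part I/4 has tr(I/4 * P tensor P) = 0 for any traceless Pauli P.
So <Z_A Z_B>_rho = w * (+1) + (1 - w) * 0
= 0.2 * (+1)
= 0.2000

0.2000
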